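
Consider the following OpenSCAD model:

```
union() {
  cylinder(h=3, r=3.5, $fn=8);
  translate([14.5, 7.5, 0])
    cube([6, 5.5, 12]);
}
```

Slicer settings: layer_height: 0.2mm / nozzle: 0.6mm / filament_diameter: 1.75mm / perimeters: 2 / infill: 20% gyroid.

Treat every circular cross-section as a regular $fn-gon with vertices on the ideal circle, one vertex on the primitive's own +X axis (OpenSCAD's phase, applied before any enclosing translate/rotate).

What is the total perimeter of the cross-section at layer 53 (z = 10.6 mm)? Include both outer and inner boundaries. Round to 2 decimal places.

At z = 10.6 mm: the cylinder does not reach this height (z outside [0, 3]); the 6×5.5 cube at (14.5, 7.5) contributes its full rectangle (perimeter 23.00 mm); Merging all regions: only the 6×5.5 cube at (14.5, 7.5) is present, so the union is just that shape — boundary = 23.00 mm. Overall, the cross-section is a single solid region. Total boundary length (outer) = 23.00 mm.

23.00 mm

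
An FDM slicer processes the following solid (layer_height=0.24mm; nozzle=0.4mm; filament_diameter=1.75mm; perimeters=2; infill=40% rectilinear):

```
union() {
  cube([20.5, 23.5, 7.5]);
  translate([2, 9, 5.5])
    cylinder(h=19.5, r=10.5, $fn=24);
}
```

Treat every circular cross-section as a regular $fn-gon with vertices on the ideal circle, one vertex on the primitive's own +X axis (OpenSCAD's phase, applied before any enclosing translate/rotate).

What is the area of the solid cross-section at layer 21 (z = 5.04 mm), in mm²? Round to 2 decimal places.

At z = 5.04 mm: the 20.5×23.5 cube contributes its full rectangle (area 481.75 mm²); the cylinder at (2, 9) does not reach this height (z outside [5.5, 25]); Combining (union): only the 20.5×23.5 cube is present, so the union is just that shape — area = 481.75 mm². Overall, the cross-section is a single solid region. Net area = 481.75 mm².

481.75 mm²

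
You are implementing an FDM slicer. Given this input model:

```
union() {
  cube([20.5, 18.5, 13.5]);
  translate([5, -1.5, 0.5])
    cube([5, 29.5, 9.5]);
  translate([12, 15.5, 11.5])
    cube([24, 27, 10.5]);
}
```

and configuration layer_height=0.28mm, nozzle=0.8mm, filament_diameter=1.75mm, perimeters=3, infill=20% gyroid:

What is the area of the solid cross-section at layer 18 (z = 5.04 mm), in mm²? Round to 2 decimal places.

At z = 5.04 mm: the cube is present — its section is the full 20.5×18.5 rectangle (area 379.25 mm²); the cube at (5, -1.5) (footprint 5×29.5) is included at this height (area 147.50 mm²); the cube at (12, 15.5) is not intersected at this z (z outside [11.5, 22]); Combining (union): the regions partially overlap — summed areas 526.75 mm² minus the doubly-counted overlap 92.50 mm² gives 434.25 mm² — area = 434.25 mm². Overall, the cross-section is a single solid region. Net area = 434.25 mm².

434.25 mm²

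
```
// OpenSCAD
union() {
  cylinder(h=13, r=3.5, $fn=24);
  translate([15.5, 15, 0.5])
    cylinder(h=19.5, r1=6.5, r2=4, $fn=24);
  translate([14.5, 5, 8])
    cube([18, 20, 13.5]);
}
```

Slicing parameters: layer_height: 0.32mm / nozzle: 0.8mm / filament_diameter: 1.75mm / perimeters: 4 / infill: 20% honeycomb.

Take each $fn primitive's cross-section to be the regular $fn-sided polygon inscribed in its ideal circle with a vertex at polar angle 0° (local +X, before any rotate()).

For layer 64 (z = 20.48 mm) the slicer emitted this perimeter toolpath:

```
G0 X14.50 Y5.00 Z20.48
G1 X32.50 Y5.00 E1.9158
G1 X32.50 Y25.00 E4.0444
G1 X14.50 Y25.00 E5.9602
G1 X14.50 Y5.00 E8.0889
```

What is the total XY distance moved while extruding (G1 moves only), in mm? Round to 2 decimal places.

Sum the Euclidean lengths of each G1 segment: total = 76.00 mm.

76.00 mm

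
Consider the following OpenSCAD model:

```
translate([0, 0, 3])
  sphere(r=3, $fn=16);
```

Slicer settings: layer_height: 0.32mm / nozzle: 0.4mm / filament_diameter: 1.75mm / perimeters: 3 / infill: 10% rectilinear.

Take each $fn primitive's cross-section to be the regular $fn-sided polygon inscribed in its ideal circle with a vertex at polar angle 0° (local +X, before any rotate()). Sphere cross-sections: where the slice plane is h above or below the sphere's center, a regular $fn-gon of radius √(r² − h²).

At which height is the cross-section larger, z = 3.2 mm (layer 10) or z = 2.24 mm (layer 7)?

layer 10 (z = 3.2 mm)

Layer 10 (z = 3.2): the sphere: section is a regular 16-gon, circumradius = √(r²−h²) = √(3²−0.2²) = 2.993 (area = (16/2)·2.993²·sin(360°/16) = 27.43 mm²). So its area = 27.43 mm². Layer 7 (z = 2.24): the r=3 sphere slices to a regular 16-gon of circumradius 2.902 (√(r²−h²) with h=0.76 from center) (area = (16/2)·2.902²·sin(360°/16) = 25.78 mm²). So its area = 25.78 mm². Layer 10 is larger (27.43 vs 25.78 mm²).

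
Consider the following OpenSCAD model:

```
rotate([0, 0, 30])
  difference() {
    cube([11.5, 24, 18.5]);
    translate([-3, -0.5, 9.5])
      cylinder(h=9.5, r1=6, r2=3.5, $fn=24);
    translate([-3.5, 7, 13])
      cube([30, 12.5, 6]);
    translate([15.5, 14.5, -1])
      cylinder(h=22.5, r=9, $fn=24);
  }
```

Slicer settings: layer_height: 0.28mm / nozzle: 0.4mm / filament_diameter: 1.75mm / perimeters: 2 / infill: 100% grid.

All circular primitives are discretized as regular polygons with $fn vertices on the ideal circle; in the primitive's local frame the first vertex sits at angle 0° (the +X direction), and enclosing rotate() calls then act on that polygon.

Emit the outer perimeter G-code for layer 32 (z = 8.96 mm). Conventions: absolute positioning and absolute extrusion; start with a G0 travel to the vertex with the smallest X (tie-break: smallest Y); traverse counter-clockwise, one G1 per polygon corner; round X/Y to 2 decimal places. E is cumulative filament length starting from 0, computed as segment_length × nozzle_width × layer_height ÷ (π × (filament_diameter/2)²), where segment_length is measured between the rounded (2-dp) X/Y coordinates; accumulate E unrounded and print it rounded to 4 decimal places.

G0 X-12.00 Y20.78 Z8.96
G1 X0.00 Y0.00 E1.1174
G1 X9.96 Y5.75 E1.6529
G1 X6.71 Y11.38 E1.9556
G1 X6.17 Y11.31 E1.9809
G1 X3.84 Y11.61 E2.0903
G1 X1.67 Y12.51 E2.1997
G1 X-0.19 Y13.94 E2.3090
G1 X-1.62 Y15.81 E2.4186
G1 X-2.52 Y17.98 E2.5280
G1 X-2.83 Y20.31 E2.6374
G1 X-2.52 Y22.64 E2.7469
G1 X-1.62 Y24.81 E2.8563
G1 X-1.29 Y25.24 E2.8815
G1 X-2.04 Y26.53 E2.9510
G1 X-12.00 Y20.78 E3.4865

At z = 8.96 mm: the 11.5×24 cube contributes its full rectangle; the cone at (-3, -0.5) does not reach this height (z outside [9.5, 19]); the cube at (-3.5, 7) is not intersected at this z (z outside [13, 19]); the r=9 cylinder at (15.5, 14.5) gives a regular 24-gon of circumradius 9 (constant along its height); Subtracting the remaining from the first: starting from the 11.5×24 cube, the r=9 cylinder at (15.5, 14.5) partially overlaps it — only the 56.68 mm² overlap (of its 251.57 mm²) is removed, clipping the outline — 1 connected region; (rotated 30° about Z; rotation is an isometry so areas/perimeters/island counts are preserved). The outline is a single polygon with 15 vertices. Extrusion per mm of travel: 0.4 × 0.28 / (π × 0.875²) = 0.046564. Accumulating E over each segment gives final E = 3.4865.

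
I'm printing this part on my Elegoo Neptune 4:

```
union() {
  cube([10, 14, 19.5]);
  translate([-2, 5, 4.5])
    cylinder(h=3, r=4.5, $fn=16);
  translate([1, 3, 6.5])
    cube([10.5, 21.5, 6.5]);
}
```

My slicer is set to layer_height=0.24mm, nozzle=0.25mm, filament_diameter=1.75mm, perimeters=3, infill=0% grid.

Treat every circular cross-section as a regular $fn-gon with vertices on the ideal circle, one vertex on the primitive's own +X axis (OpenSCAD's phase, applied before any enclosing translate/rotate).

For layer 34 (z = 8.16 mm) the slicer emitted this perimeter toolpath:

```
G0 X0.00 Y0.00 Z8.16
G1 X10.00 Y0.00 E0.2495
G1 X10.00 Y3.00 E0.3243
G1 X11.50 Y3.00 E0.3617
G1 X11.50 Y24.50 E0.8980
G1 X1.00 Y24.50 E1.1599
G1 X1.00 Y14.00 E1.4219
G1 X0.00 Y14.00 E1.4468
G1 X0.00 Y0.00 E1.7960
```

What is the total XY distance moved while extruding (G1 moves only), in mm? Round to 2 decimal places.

Sum the Euclidean lengths of each G1 segment: total = 72.00 mm.

72.00 mm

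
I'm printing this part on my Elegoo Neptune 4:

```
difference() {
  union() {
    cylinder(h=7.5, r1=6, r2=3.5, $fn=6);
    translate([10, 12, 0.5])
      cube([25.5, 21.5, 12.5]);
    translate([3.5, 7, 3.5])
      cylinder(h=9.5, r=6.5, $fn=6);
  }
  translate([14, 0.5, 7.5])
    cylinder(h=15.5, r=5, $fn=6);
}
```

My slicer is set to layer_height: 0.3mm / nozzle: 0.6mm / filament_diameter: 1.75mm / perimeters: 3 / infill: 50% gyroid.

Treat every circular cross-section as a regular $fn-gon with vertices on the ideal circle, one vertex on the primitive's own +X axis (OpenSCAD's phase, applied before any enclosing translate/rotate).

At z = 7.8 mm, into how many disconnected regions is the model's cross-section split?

At z = 7.8 mm: the cone is absent (z outside [0, 7.5]); the cube at (10, 12) (footprint 25.5×21.5) is included at this height; the r=6.5 cylinder at (3.5, 7) gives a regular 6-gon of circumradius 6.5 (constant along its height); Combining (union): the 2 present regions are separate (no shared area or edge), so areas and boundary lengths simply add and each stays a separate island — 2 connected regions; the r=5 cylinder at (14, 0.5) contributes a regular 6-gon of circumradius 5; Taking the first minus the rest: starting from the result so far, the r=5 cylinder at (14, 0.5) misses the remaining region (no effect) — 2 connected regions. The result has 2 disconnected regions.

2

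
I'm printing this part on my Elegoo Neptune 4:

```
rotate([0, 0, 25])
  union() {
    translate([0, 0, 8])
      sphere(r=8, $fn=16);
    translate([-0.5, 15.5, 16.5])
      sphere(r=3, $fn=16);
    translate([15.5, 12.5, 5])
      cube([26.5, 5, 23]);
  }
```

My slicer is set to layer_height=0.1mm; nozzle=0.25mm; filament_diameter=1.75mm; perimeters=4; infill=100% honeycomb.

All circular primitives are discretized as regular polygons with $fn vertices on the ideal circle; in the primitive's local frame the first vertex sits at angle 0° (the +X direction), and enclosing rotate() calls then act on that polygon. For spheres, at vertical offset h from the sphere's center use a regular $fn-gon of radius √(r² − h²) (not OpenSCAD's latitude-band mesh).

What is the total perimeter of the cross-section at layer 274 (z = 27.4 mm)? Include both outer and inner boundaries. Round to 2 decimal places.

At z = 27.4 mm: the sphere is not intersected at this z (|z−center|=19.400 > r=8); the sphere at (-0.5, 15.5) is absent (|z−center|=10.900 > r=3); the cube at (15.5, 12.5) is present — its section is the full 26.5×5 rectangle (perimeter 63.00 mm); Taking the union: only the 26.5×5 cube at (15.5, 12.5) is present, so the union is just that shape — boundary = 63.00 mm; (rotated 25° about Z; rotation is an isometry so areas/perimeters/island counts are preserved). Overall, the cross-section is a single solid region. Total boundary length (outer) = 63.00 mm.

63.00 mm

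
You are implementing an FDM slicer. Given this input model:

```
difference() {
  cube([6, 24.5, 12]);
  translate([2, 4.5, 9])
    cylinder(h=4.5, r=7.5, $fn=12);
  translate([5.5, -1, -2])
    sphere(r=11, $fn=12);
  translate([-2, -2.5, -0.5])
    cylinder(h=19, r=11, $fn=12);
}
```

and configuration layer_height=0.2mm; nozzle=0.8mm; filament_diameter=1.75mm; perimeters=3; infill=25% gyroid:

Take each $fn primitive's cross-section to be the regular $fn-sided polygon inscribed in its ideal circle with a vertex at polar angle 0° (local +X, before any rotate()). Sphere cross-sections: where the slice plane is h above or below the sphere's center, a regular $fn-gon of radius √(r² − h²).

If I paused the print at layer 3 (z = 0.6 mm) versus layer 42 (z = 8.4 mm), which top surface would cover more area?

layer 42 (z = 8.4 mm)

Layer 3 (z = 0.6): the cube (footprint 6×24.5) is included at this height (area 147.00 mm²); the cylinder at (2, 4.5) does not reach this height (z outside [9, 13.5]); the sphere at (5.5, -1): section is a regular 12-gon, circumradius = √(r²−h²) = √(11²−2.6²) = 10.688 (area = (12/2)·10.688²·sin(360°/12) = 342.72 mm²); the cylinder at (-2, -2.5): section is a regular 12-gon, circumradius r=11 (area = (12/2)·11.000²·sin(360°/12) = 363.00 mm²); After the difference (first − rest): starting from the 6×24.5 cube (147.00 mm²), the r=11 sphere at (5.5, -1) partially overlaps it — only the 54.03 mm² overlap (of its 342.72 mm²) is removed, clipping the outline; the r=11 cylinder at (-2, -2.5) misses the remaining region (no effect) — area = 92.97 mm². So its area = 92.97 mm². Layer 42 (z = 8.4): the 6×24.5 cube contributes its full rectangle (area 147.00 mm²); the cylinder at (2, 4.5) is not intersected at this z (z outside [9, 13.5]); the r=11 sphere at (5.5, -1) contributes a regular 12-gon of circumradius √(11²−10.4²) = 3.583 (area = (12/2)·3.583²·sin(360°/12) = 38.52 mm²); the r=11 cylinder at (-2, -2.5) gives a regular 12-gon of circumradius 11 (constant along its height) (area = (12/2)·11.000²·sin(360°/12) = 363.00 mm²); After the difference (first − rest): starting from the 6×24.5 cube (147.00 mm²), the r=11 sphere at (5.5, -1) partially overlaps it — only the 7.44 mm² overlap (of its 38.52 mm²) is removed, clipping the outline; the r=11 cylinder at (-2, -2.5) partially overlaps it — only the 33.24 mm² overlap (of its 363.00 mm²) is removed, clipping the outline — area = 106.33 mm². So its area = 106.33 mm². Layer 42 is larger (106.33 vs 92.97 mm²).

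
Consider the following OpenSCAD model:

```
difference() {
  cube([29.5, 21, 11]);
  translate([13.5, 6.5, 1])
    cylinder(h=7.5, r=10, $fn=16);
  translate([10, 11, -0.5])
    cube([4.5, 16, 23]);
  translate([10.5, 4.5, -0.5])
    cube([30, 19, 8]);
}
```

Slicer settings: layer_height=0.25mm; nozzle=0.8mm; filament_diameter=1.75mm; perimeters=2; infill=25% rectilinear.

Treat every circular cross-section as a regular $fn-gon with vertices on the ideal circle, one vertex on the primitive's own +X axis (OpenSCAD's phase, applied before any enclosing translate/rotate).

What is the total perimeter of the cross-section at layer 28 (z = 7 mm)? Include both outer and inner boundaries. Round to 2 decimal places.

At z = 7 mm: the 29.5×21 cube contributes its full rectangle (perimeter 101.00 mm); the cylinder at (13.5, 6.5): section is a regular 16-gon, circumradius r=10 (perimeter = 2·16·10.000·sin(180°/16) = 62.43 mm); the cube at (10, 11) is present — its section is the full 4.5×16 rectangle (perimeter 41.00 mm); the cube at (10.5, 4.5) (footprint 30×19) is included at this height (perimeter 98.00 mm); Subtracting the remaining from the first: starting from the 29.5×21 cube, the r=10 cylinder at (13.5, 6.5) partially overlaps it — only the 271.32 mm² overlap (of its 306.15 mm²) is removed, clipping the outline; the 4.5×16 cube at (10, 11) partially overlaps it — only the 21.57 mm² overlap (of its 72.00 mm²) is removed, clipping the outline; the 30×19 cube at (10.5, 4.5) partially overlaps it — only the 163.26 mm² overlap (of its 570.00 mm²) is removed, clipping the outline — boundary = 85.92 mm. Overall, the cross-section has 2 separate islands. Total boundary length (outer) = 85.92 mm.

85.92 mm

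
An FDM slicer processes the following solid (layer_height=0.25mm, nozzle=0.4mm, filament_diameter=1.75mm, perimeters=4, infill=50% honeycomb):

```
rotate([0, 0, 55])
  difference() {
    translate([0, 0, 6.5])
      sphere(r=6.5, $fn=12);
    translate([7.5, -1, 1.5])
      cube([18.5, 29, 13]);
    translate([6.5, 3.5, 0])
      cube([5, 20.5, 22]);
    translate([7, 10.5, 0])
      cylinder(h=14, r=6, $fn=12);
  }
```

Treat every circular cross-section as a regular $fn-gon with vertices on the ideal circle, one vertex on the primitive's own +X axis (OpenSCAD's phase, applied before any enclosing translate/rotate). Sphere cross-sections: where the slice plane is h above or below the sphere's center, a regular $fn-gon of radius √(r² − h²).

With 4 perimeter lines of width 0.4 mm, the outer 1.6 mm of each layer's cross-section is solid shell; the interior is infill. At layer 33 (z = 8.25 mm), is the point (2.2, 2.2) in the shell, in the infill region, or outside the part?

infill

At z = 8.25 mm: the r=6.5 sphere slices to a regular 12-gon of circumradius 6.260 (√(r²−h²) with h=1.75 from center); the cube at (7.5, -1) is present — its section is the full 18.5×29 rectangle; the 5×20.5 cube at (6.5, 3.5) contributes its full rectangle; the cylinder at (7, 10.5): section is a regular 12-gon, circumradius r=6; Subtracting the remaining from the first: starting from the r=6.5 sphere, the 18.5×29 cube at (7.5, -1) misses the remaining region (no effect); the 5×20.5 cube at (6.5, 3.5) misses the remaining region (no effect); the r=6 cylinder at (7, 10.5) misses the remaining region (no effect) — 1 connected region; (whole slice rotated 55° about Z — lengths, areas and connectivity unchanged). Overall, the cross-section is a single solid region. Undo the 55° rotation: the query point maps to (3.064, -0.540) in the un-rotated model frame. The nearest boundary edge runs (6.26, 0.00)→(5.42, -3.13); distance from the point to it = 2.95 mm. The point is inside the cross-section and 2.95 mm from the nearest boundary — more than the 1.6 mm shell width (4 × 0.4), so it's in the infill interior.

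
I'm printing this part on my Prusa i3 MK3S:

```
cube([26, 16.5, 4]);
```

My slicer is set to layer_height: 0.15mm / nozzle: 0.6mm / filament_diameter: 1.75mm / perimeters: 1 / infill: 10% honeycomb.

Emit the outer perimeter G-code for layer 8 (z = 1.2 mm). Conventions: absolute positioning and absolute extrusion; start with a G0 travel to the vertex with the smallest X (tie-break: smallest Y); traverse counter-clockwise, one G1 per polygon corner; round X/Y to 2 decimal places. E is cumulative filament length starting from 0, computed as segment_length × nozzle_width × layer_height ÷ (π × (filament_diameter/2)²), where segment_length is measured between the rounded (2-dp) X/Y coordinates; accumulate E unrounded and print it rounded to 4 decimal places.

At z = 1.2 mm: the cube (footprint 26×16.5) is included at this height. The outline is a single polygon with 4 vertices. Extrusion per mm of travel: 0.6 × 0.15 / (π × 0.875²) = 0.037418. Accumulating E over each segment gives final E = 3.1805.

G0 X0.00 Y0.00 Z1.20
G1 X26.00 Y0.00 E0.9729
G1 X26.00 Y16.50 E1.5903
G1 X0.00 Y16.50 E2.5631
G1 X0.00 Y0.00 E3.1805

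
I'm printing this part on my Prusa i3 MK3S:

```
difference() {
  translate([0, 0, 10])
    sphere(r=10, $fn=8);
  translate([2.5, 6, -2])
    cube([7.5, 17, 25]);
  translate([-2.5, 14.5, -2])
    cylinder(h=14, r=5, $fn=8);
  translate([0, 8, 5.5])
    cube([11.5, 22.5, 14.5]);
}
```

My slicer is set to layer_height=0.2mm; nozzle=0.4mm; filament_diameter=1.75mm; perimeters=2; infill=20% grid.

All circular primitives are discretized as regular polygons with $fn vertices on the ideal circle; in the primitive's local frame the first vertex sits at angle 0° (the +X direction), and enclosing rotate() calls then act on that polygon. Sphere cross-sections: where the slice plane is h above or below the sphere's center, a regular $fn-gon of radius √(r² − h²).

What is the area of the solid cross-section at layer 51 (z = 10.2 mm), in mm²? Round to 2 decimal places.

269.58 mm²

At z = 10.2 mm: the sphere: section is a regular 8-gon, circumradius = √(r²−h²) = √(10²−0.2²) = 9.998 (area = (8/2)·9.998²·sin(360°/8) = 282.73 mm²); the cube at (2.5, 6) is present — its section is the full 7.5×17 rectangle (area 127.50 mm²); the r=5 cylinder at (-2.5, 14.5) gives a regular 8-gon of circumradius 5 (constant along its height) (area = (8/2)·5.000²·sin(360°/8) = 70.71 mm²); the cube at (0, 8) (footprint 11.5×22.5) is included at this height (area 258.75 mm²); Taking the first minus the rest: starting from the r=10 sphere (282.73 mm²), the 7.5×17 cube at (2.5, 6) partially overlaps it — only the 9.45 mm² overlap (of its 127.50 mm²) is removed, clipping the outline; the r=5 cylinder at (-2.5, 14.5) misses the remaining region (no effect); the 11.5×22.5 cube at (0, 8) partially overlaps it — only the 3.70 mm² overlap (of its 258.75 mm²) is removed, clipping the outline — area = 269.58 mm². Overall, the cross-section is a single solid region. Net area = 269.58 mm².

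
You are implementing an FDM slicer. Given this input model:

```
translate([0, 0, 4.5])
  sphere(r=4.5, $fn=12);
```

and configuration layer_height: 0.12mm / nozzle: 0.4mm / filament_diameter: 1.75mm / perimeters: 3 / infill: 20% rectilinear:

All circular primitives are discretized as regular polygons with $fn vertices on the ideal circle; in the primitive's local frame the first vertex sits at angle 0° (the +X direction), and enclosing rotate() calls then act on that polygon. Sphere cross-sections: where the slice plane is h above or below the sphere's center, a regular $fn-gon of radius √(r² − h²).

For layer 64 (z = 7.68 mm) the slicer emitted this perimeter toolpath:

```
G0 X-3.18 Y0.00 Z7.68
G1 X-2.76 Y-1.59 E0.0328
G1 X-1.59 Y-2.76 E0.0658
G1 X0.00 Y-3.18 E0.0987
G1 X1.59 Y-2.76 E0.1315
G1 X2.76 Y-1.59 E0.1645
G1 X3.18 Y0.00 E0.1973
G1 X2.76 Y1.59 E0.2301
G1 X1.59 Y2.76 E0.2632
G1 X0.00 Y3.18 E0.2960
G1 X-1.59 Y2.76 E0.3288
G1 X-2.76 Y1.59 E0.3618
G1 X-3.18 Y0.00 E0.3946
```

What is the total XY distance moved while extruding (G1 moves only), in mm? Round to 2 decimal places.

Sum the Euclidean lengths of each G1 segment: total = 19.77 mm.

19.77 mm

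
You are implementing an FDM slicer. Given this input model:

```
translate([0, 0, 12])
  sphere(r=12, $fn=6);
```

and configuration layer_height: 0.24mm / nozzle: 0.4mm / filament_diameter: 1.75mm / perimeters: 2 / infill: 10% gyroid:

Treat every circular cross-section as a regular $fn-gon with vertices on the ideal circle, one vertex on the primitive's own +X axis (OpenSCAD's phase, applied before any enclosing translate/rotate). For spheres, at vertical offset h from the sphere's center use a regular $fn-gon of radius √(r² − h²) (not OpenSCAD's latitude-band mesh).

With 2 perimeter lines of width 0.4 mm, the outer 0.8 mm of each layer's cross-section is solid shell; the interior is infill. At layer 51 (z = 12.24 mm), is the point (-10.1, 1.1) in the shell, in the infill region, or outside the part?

At z = 12.24 mm: the sphere: section is a regular 6-gon, circumradius = √(r²−h²) = √(12²−0.24²) = 11.998. Overall, the cross-section is a single solid region. The nearest boundary edge runs (-6.00, 10.39)→(-12.00, 0.00); distance from the point to it = 1.09 mm. The point is inside the cross-section and 1.09 mm from the nearest boundary — more than the 0.8 mm shell width (2 × 0.4), so it's in the infill interior.

infill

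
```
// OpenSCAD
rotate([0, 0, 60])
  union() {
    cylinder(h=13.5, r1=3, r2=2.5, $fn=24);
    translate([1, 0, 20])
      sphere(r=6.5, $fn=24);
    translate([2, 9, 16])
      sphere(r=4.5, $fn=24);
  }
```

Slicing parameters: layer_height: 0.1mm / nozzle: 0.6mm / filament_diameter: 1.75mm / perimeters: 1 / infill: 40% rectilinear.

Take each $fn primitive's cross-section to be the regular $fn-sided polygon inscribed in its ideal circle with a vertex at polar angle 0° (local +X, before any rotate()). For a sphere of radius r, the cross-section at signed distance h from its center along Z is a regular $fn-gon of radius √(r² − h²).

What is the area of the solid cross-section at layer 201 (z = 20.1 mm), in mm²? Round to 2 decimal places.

141.87 mm²

At z = 20.1 mm: the cone is not intersected at this z (z outside [0, 13.5]); the sphere at (1, 0): section is a regular 24-gon, circumradius = √(r²−h²) = √(6.5²−0.1²) = 6.499 (area = (24/2)·6.499²·sin(360°/24) = 131.19 mm²); the r=4.5 sphere at (2, 9) slices to a regular 24-gon of circumradius 1.855 (√(r²−h²) with h=4.1 from center) (area = (24/2)·1.855²·sin(360°/24) = 10.68 mm²); Taking the union: the 2 present regions are separate (no shared area or edge), so areas and boundary lengths simply add and each stays a separate island — area = 141.87 mm²; (whole slice rotated 60° about Z — lengths, areas and connectivity unchanged). Overall, the cross-section has 2 separate islands. Net area = 141.87 mm².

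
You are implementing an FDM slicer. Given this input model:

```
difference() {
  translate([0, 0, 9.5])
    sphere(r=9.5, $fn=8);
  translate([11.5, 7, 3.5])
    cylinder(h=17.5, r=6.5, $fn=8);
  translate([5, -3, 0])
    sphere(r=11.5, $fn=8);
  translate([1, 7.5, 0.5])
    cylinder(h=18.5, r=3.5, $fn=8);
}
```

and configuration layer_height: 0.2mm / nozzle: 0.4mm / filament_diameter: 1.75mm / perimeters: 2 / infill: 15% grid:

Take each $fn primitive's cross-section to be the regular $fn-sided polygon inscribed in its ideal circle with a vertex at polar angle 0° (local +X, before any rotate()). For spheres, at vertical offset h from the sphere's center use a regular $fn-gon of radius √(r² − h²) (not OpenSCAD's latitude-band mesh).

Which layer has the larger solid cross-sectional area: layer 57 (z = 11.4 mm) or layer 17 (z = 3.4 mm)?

layer 57 (z = 11.4 mm)

Layer 57 (z = 11.4): the sphere: section is a regular 8-gon, circumradius = √(r²−h²) = √(9.5²−1.9²) = 9.308 (area = (8/2)·9.308²·sin(360°/8) = 245.05 mm²); the r=6.5 cylinder at (11.5, 7) contributes a regular 8-gon of circumradius 6.5 (area = (8/2)·6.500²·sin(360°/8) = 119.50 mm²); the r=11.5 sphere at (5, -3) slices to a regular 8-gon of circumradius 1.513 (√(r²−h²) with h=11.4 from center) (area = (8/2)·1.513²·sin(360°/8) = 6.48 mm²); the r=3.5 cylinder at (1, 7.5) gives a regular 8-gon of circumradius 3.5 (constant along its height) (area = (8/2)·3.500²·sin(360°/8) = 34.65 mm²); After the difference (first − rest): starting from the r=9.5 sphere (245.05 mm²), the r=6.5 cylinder at (11.5, 7) partially overlaps it — only the 6.85 mm² overlap (of its 119.50 mm²) is removed, clipping the outline; the r=11.5 sphere at (5, -3) lies wholly inside it (removes its full 6.48 mm² and its 9.27 mm outline becomes a hole wall); the r=3.5 cylinder at (1, 7.5) partially overlaps it — only the 24.34 mm² overlap (of its 34.65 mm²) is removed, clipping the outline — area = 207.38 mm². So its area = 207.38 mm². Layer 17 (z = 3.4): the sphere: section is a regular 8-gon, circumradius = √(r²−h²) = √(9.5²−6.1²) = 7.283 (area = (8/2)·7.283²·sin(360°/8) = 150.02 mm²); the cylinder at (11.5, 7) does not reach this height (z outside [3.5, 21]); the sphere at (5, -3): section is a regular 8-gon, circumradius = √(r²−h²) = √(11.5²−3.4²) = 10.986 (area = (8/2)·10.986²·sin(360°/8) = 341.36 mm²); the cylinder at (1, 7.5): section is a regular 8-gon, circumradius r=3.5 (area = (8/2)·3.500²·sin(360°/8) = 34.65 mm²); Subtracting the remaining from the first: starting from the r=9.5 sphere (150.02 mm²), the r=11.5 sphere at (5, -3) partially overlaps it — only the 126.87 mm² overlap (of its 341.36 mm²) is removed, clipping the outline; the r=3.5 cylinder at (1, 7.5) partially overlaps it — only the 3.61 mm² overlap (of its 34.65 mm²) is removed, clipping the outline — area = 19.53 mm². So its area = 19.53 mm². Layer 57 is larger (207.38 vs 19.53 mm²).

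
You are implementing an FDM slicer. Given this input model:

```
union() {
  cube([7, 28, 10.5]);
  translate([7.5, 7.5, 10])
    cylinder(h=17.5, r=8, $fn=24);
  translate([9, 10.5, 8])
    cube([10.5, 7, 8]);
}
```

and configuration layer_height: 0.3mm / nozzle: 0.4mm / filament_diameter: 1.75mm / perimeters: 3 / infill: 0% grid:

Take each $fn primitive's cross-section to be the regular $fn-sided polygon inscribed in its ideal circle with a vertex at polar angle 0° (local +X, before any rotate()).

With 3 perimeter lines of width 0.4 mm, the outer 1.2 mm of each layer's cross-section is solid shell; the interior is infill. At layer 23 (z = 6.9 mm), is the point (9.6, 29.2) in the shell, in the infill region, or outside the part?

outside

At z = 6.9 mm: the cube is present — its section is the full 7×28 rectangle; the cylinder at (7.5, 7.5) is absent (z outside [10, 27.5]); the cube at (9, 10.5) is absent (z outside [8, 16]); Merging all regions: only the 7×28 cube is present, so the union is just that shape — 1 connected region. Overall, the cross-section is a single solid region. The nearest boundary edge runs (7.00, 0.00)→(7.00, 28.00); distance from the point to it = 2.86 mm. The point is not inside any of the regions above, so it lies outside the cross-section (2.86 mm from the nearest boundary).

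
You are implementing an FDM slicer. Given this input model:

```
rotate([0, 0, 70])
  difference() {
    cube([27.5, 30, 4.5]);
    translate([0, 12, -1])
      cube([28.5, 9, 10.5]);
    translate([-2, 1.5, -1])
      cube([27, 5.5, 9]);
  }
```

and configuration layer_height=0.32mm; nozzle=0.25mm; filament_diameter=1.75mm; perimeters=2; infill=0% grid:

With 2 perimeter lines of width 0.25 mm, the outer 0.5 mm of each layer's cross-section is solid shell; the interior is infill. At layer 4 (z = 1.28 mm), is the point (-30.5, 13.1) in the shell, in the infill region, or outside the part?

At z = 1.28 mm: the cube (footprint 27.5×30) is included at this height; the 28.5×9 cube at (0, 12) contributes its full rectangle; the cube at (-2, 1.5) (footprint 27×5.5) is included at this height; Taking the first minus the rest: starting from the 27.5×30 cube, the 28.5×9 cube at (0, 12) partially overlaps it — only the 247.50 mm² overlap (of its 256.50 mm²) is removed, clipping the outline; the 27×5.5 cube at (-2, 1.5) partially overlaps it — only the 137.50 mm² overlap (of its 148.50 mm²) is removed, clipping the outline — 2 connected regions; (rotated 70° about Z; rotation is an isometry so areas/perimeters/island counts are preserved). Overall, the cross-section has 2 separate islands. Undo the 70° rotation: the query point maps to (1.878, 33.141) in the un-rotated model frame. The nearest boundary edge runs (0.00, 30.00)→(27.50, 30.00); distance from the point to it = 3.14 mm. The point is not inside any of the regions above, so it lies outside the cross-section (3.14 mm from the nearest boundary).

outside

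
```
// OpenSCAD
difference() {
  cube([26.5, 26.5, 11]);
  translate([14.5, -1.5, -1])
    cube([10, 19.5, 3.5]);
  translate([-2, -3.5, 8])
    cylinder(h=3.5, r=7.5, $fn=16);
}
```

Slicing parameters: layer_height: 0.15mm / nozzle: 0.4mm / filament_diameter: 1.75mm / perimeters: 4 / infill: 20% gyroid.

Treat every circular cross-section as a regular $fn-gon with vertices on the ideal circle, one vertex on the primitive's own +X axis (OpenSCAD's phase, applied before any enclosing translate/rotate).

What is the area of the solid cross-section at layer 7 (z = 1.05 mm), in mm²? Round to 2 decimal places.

522.25 mm²

At z = 1.05 mm: the cube is present — its section is the full 26.5×26.5 rectangle (area 702.25 mm²); the 10×19.5 cube at (14.5, -1.5) contributes its full rectangle (area 195.00 mm²); the cylinder at (-2, -3.5) is absent (z outside [8, 11.5]); After the difference (first − rest): starting from the 26.5×26.5 cube (702.25 mm²), the 10×19.5 cube at (14.5, -1.5) partially overlaps it — only the 180.00 mm² overlap (of its 195.00 mm²) is removed, clipping the outline — area = 522.25 mm². Overall, the cross-section is a single solid region. Net area = 522.25 mm².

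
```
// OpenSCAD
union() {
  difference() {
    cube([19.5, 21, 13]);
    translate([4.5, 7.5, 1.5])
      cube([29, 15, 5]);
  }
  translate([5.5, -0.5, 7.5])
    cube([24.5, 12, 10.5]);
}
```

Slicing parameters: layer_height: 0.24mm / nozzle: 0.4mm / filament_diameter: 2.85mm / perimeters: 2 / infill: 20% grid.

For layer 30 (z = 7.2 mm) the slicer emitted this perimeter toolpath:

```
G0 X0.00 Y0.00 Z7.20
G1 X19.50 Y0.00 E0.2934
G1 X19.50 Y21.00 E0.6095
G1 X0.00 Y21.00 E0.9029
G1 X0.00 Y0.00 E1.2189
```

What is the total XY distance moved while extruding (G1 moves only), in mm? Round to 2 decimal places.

Sum the Euclidean lengths of each G1 segment: total = 81.00 mm.

81.00 mm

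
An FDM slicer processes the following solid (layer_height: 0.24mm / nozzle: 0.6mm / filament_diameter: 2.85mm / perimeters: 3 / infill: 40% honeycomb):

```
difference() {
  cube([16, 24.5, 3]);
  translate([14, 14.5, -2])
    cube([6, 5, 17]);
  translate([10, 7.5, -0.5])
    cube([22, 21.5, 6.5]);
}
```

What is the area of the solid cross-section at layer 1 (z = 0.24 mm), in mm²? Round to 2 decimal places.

At z = 0.24 mm: the cube (footprint 16×24.5) is included at this height (area 392.00 mm²); the cube at (14, 14.5) (footprint 6×5) is included at this height (area 30.00 mm²); the cube at (10, 7.5) (footprint 22×21.5) is included at this height (area 473.00 mm²); Taking the first minus the rest: starting from the 16×24.5 cube (392.00 mm²), the 6×5 cube at (14, 14.5) partially overlaps it — only the 10.00 mm² overlap (of its 30.00 mm²) is removed, clipping the outline; the 22×21.5 cube at (10, 7.5) partially overlaps it — only the 92.00 mm² overlap (of its 473.00 mm²) is removed, clipping the outline — area = 290.00 mm². Overall, the cross-section is a single solid region. Net area = 290.00 mm².

290.00 mm²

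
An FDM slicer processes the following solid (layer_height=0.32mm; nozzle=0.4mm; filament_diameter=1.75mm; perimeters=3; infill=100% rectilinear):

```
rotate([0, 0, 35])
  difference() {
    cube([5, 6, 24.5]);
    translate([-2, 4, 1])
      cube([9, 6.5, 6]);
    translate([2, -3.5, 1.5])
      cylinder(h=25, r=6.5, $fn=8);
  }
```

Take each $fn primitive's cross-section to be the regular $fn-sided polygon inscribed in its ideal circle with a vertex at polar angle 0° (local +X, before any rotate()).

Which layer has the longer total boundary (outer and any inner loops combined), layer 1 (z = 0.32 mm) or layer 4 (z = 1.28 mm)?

layer 1 (z = 0.32 mm)

Layer 1 (z = 0.32): the 5×6 cube contributes its full rectangle (perimeter 22.00 mm); the cube at (-2, 4) is not intersected at this z (z outside [1, 7]); the cylinder at (2, -3.5) is absent (z outside [1.5, 26.5]); Subtracting the remaining from the first: none of the subtracted shapes is present at this height, so the 5×6 cube is unchanged — boundary = 22.00 mm; (whole slice rotated 35° about Z — lengths, areas and connectivity unchanged). So its perimeter = 22.00 mm. Layer 4 (z = 1.28): the cube is present — its section is the full 5×6 rectangle (perimeter 22.00 mm); the cube at (-2, 4) (footprint 9×6.5) is included at this height (perimeter 31.00 mm); the cylinder at (2, -3.5) is not intersected at this z (z outside [1.5, 26.5]); Subtracting the remaining from the first: starting from the 5×6 cube, the 9×6.5 cube at (-2, 4) partially overlaps it — only the 10.00 mm² overlap (of its 58.50 mm²) is removed, clipping the outline — boundary = 18.00 mm; (rotated 35° about Z; rotation is an isometry so areas/perimeters/island counts are preserved). So its perimeter = 18.00 mm. Layer 1 is larger (22.00 vs 18.00 mm).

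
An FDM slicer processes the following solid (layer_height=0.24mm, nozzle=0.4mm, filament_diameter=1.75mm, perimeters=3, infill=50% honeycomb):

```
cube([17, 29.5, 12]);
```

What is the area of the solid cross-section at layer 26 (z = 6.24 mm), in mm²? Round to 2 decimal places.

501.50 mm²

At z = 6.24 mm: the cube (footprint 17×29.5) is included at this height (area 501.50 mm²). Overall, the cross-section is a single solid region. Net area = 501.50 mm².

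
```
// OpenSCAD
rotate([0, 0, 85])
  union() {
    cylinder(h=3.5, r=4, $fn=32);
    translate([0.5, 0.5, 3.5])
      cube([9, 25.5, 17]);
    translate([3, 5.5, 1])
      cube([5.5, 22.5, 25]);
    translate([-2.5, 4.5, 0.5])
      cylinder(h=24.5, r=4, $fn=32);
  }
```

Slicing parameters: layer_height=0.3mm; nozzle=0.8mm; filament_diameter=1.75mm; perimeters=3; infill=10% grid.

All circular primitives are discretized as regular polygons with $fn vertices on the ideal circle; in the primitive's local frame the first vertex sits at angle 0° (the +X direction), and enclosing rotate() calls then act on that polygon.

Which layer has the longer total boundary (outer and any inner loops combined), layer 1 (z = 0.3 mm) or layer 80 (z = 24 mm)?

layer 80 (z = 24 mm)

Layer 1 (z = 0.3): the r=4 cylinder gives a regular 32-gon of circumradius 4 (constant along its height) (perimeter = 2·32·4.000·sin(180°/32) = 25.09 mm); the cube at (0.5, 0.5) is absent (z outside [3.5, 20.5]); the cube at (3, 5.5) is not intersected at this z (z outside [1, 26]); the cylinder at (-2.5, 4.5) is not intersected at this z (z outside [0.5, 25]); Combining (union): only the r=4 cylinder is present, so the union is just that shape — boundary = 25.09 mm; (rotated 85° about Z; rotation is an isometry so areas/perimeters/island counts are preserved). So its perimeter = 25.09 mm. Layer 80 (z = 24): the cylinder is not intersected at this z (z outside [0, 3.5]); the cube at (0.5, 0.5) is absent (z outside [3.5, 20.5]); the cube at (3, 5.5) is present — its section is the full 5.5×22.5 rectangle (perimeter 56.00 mm); the r=4 cylinder at (-2.5, 4.5) gives a regular 32-gon of circumradius 4 (constant along its height) (perimeter = 2·32·4.000·sin(180°/32) = 25.09 mm); Taking the union: the 2 present regions are separate (no shared area or edge), so areas and boundary lengths simply add and each stays a separate island — boundary = 81.09 mm; (whole slice rotated 85° about Z — lengths, areas and connectivity unchanged). So its perimeter = 81.09 mm. Layer 80 is larger (81.09 vs 25.09 mm).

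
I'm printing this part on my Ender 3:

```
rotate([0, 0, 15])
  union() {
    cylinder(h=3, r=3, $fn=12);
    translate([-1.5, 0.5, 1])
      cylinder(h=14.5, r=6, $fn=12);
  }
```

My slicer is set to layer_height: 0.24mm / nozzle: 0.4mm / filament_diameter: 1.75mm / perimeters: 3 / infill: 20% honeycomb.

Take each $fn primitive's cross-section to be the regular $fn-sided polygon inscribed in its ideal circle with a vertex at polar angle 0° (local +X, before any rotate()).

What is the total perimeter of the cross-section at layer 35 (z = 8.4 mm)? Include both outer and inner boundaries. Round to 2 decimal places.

At z = 8.4 mm: the cylinder is not intersected at this z (z outside [0, 3]); the cylinder at (-1.5, 0.5): section is a regular 12-gon, circumradius r=6 (perimeter = 2·12·6.000·sin(180°/12) = 37.27 mm); Merging all regions: only the r=6 cylinder at (-1.5, 0.5) is present, so the union is just that shape — boundary = 37.27 mm; (rotated 15° about Z; rotation is an isometry so areas/perimeters/island counts are preserved). Overall, the cross-section is a single solid region. Total boundary length (outer) = 37.27 mm.

37.27 mm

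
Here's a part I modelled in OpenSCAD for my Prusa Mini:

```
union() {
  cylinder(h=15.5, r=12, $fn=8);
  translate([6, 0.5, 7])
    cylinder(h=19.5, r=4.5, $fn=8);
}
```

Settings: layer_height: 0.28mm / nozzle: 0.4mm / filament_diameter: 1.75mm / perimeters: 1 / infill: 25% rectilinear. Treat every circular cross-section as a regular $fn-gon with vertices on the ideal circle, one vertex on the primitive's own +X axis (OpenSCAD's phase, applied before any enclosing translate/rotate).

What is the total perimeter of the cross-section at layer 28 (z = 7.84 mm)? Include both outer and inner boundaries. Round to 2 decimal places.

73.48 mm

At z = 7.84 mm: the r=12 cylinder contributes a regular 8-gon of circumradius 12 (perimeter = 2·8·12.000·sin(180°/8) = 73.48 mm); the r=4.5 cylinder at (6, 0.5) contributes a regular 8-gon of circumradius 4.5 (perimeter = 2·8·4.500·sin(180°/8) = 27.55 mm); Taking the union: the r=4.5 cylinder at (6, 0.5) lies entirely inside the r=12 cylinder, so the union is just the r=12 cylinder — boundary = 73.48 mm. Overall, the cross-section is a single solid region. Total boundary length (outer) = 73.48 mm.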